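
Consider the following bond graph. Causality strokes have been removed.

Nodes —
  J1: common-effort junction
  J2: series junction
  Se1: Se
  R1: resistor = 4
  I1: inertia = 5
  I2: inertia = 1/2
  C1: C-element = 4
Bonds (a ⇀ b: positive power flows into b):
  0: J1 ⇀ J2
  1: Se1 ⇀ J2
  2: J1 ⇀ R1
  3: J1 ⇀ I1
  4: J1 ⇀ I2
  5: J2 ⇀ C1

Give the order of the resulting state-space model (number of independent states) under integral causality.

3  (C1, I1, I2 all integral)

#1 →J2  (Se1 (Se) sets effort on bond)
#3 →I1  (prefer integral on I1)
#4 →I2  (I2: I, integral causality)
#5 →J2  (prefer integral on C1)
#0 →J1  (J2: last free bond brings flow in)
#2 →R1  (J1: bond 0 brought effort, rest push out)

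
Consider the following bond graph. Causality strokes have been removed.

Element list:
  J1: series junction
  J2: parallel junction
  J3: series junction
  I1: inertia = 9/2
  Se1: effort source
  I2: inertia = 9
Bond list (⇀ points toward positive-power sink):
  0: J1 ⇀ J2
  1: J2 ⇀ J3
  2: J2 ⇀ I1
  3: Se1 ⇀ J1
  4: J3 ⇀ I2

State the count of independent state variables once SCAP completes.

2  (I1, I2 all integral)

bond 3 stroke→J1  (source Se1 imposes e)
bond 0 stroke→J2  (J1 needs exactly one f-in)
bond 1 stroke→J3  (J2: bond 0 brought effort, rest push out)
bond 2 stroke→I1  (J2: bond 0 brought effort, rest push out)
bond 4 stroke→I2  (only one flow-in slot at J3)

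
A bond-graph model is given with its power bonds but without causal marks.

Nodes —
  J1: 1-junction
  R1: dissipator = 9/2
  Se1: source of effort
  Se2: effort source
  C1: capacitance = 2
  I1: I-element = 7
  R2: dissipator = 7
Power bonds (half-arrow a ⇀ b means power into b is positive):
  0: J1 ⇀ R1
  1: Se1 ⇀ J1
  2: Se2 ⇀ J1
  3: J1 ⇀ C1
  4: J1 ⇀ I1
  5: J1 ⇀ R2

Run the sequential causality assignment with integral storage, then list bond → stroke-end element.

bond 0 →J1
bond 1 →J1
bond 2 →J1
bond 3 →J1
bond 4 →I1
bond 5 →J1

bond 1 →J1  (Se1 fixes effort; stroke away)
bond 2 →J1  (Se2 fixes effort; stroke away)
bond 3 →J1  (prefer integral on C1)
bond 4 →I1  (I1: I, integral causality)
bond 0 →J1  (J1: bond 4 brought flow, rest push out)
bond 5 →J1  (J1 flow already set via bond 4)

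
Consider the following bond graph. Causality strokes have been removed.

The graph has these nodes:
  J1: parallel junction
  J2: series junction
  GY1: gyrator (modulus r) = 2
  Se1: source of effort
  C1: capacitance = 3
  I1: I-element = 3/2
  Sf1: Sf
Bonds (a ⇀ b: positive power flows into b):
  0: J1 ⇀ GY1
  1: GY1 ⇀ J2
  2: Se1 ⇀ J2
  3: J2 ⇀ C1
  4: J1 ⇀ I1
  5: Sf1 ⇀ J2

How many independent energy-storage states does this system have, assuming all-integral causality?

2  (C1, I1 all integral)

b2 stroke→J2  (Se1: effort source, stroke at far end)
b5 stroke→Sf1  (Sf1 (Sf) sets flow on bond)
b1 stroke→J2  (common-f at J2 fixed by 5)
b3 stroke→J2  (J2: bond 5 brought flow, rest push out)
b0 stroke→J1  (through GY1, causality inverts; strokes same side of GY1)
b4 stroke→I1  (common-e at J1 fixed by 0)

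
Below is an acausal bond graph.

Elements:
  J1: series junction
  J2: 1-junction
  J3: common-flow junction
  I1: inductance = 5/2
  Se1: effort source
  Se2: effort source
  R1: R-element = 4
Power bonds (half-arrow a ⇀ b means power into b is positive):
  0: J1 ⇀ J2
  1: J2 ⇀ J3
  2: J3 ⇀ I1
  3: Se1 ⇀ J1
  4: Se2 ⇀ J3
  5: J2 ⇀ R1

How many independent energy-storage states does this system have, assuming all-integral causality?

1  (I1 all integral)

β3 |J1  (Se1: effort source, stroke at far end)
β4 |J3  (Se2: effort source, stroke at far end)
β0 |J2  (closing 1-jn rule on J1)
β2 |I1  (I1 outputs flow p/I1)
β1 |J3  (J3: bond 2 brought flow, rest push out)
β5 |J2  (common-f at J2 fixed by 1)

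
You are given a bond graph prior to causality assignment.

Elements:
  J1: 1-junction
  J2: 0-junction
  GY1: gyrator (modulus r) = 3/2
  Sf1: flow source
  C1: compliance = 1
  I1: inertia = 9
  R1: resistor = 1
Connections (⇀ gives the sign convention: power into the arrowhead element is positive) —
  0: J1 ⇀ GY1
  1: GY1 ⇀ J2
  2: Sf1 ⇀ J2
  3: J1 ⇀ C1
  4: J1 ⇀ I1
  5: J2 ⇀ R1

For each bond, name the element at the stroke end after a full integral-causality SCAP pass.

#2 stroke→Sf1  (Sf1 (Sf) sets flow on bond)
#3 stroke→J1  (C1 integral (e out))
#4 stroke→I1  (I1 outputs flow p/I1)
#0 stroke→J1  (common-f at J1 fixed by 4)
#1 stroke→J2  (GY GY1: same side as bond 0)
#5 stroke→R1  (J2: bond 1 brought effort, rest push out)

#0 stroke at J1
#1 stroke at J2
#2 stroke at Sf1
#3 stroke at J1
#4 stroke at I1
#5 stroke at R1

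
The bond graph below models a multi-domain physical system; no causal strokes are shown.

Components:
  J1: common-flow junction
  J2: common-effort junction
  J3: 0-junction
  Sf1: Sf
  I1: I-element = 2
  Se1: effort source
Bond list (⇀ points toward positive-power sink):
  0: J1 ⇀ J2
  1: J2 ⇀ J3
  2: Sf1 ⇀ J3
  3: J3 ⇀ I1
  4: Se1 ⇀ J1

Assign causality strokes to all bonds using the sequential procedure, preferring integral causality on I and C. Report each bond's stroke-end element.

b0 stroke→J2
b1 stroke→J3
b2 stroke→Sf1
b3 stroke→I1
b4 stroke→J1

bond 2 stroke→Sf1  (source Sf1 imposes f)
bond 4 stroke→J1  (source Se1 imposes e)
bond 0 stroke→J2  (J1: last free bond brings flow in)
bond 1 stroke→J3  (J2 effort already set via bond 0)
bond 3 stroke→I1  (0-jn J3 has e-setter on 1)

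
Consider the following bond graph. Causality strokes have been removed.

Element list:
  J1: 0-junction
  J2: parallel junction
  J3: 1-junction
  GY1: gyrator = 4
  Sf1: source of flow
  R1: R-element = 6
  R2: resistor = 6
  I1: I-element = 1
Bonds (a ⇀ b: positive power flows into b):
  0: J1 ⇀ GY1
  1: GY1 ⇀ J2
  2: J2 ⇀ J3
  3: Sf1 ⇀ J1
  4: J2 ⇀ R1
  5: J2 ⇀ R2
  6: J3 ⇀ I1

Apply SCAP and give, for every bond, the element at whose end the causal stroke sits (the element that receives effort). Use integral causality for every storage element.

β3 stroke→Sf1  (Sf1: flow source, stroke at near end)
β0 stroke→J1  (J1: last free bond brings effort in)
β1 stroke→J2  (GY1: gyrator matches bond 0)
β2 stroke→J3  (J2 effort already set via bond 1)
β4 stroke→R1  (common-e at J2 fixed by 1)
β5 stroke→R2  (0-jn J2 has e-setter on 1)
β6 stroke→I1  (closing 1-jn rule on J3)

bond 0 stroke at J1
bond 1 stroke at J2
bond 2 stroke at J3
bond 3 stroke at Sf1
bond 4 stroke at R1
bond 5 stroke at R2
bond 6 stroke at I1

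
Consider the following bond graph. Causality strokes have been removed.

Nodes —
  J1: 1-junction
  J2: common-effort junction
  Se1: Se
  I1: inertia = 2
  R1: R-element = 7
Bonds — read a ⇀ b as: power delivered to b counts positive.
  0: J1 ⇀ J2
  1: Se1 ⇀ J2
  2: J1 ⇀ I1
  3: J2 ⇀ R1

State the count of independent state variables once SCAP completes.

β1 stroke→J2  (Se1: effort source, stroke at far end)
β0 stroke→J1  (J2: bond 1 brought effort, rest push out)
β3 stroke→R1  (J2: bond 1 brought effort, rest push out)
β2 stroke→I1  (J1 needs exactly one f-in)

1  (I1 all integral)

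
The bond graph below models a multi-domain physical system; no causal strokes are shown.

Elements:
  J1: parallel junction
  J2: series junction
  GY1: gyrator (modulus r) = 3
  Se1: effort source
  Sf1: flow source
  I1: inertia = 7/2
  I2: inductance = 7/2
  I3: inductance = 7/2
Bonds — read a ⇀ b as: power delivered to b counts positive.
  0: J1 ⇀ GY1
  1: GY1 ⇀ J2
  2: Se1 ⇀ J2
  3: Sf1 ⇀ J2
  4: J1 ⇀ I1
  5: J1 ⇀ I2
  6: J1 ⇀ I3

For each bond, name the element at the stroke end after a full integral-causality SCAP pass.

bond 0 →J1
bond 1 →J2
bond 2 →J2
bond 3 →Sf1
bond 4 →I1
bond 5 →I2
bond 6 →I3

b2 →J2  (source Se1 imposes e)
b3 →Sf1  (Sf1 fixes flow; stroke at Sf1)
b1 →J2  (J2: bond 3 brought flow, rest push out)
b0 →J1  (through GY1, causality inverts; strokes same side of GY1)
b4 →I1  (J1: bond 0 brought effort, rest push out)
b5 →I2  (J1 effort already set via bond 0)
b6 →I3  (common-e at J1 fixed by 0)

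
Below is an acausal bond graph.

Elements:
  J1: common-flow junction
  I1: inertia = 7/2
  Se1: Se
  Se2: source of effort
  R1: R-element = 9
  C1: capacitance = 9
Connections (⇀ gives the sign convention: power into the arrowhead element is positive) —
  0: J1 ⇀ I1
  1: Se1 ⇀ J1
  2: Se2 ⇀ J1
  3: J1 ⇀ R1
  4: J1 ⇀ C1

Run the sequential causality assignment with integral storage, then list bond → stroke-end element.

b0 stroke→I1
b1 stroke→J1
b2 stroke→J1
b3 stroke→J1
b4 stroke→J1

bond 1 stroke at J1  (source Se1 imposes e)
bond 2 stroke at J1  (Se2: effort source, stroke at far end)
bond 0 stroke at I1  (I1 integral (f out))
bond 3 stroke at J1  (1-jn J1 has f-setter on 0)
bond 4 stroke at J1  (1-jn J1 has f-setter on 0)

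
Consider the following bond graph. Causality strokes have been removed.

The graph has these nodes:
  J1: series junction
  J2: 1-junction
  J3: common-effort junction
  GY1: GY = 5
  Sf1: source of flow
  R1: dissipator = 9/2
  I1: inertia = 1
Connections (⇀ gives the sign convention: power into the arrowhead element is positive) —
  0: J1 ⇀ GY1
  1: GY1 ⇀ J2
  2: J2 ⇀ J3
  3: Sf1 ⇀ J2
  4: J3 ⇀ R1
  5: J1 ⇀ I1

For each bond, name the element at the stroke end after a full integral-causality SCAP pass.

#0 stroke→J1
#1 stroke→J2
#2 stroke→J2
#3 stroke→Sf1
#4 stroke→J3
#5 stroke→I1

β3 stroke→Sf1  (source Sf1 imposes f)
β1 stroke→J2  (1-jn J2 has f-setter on 3)
β2 stroke→J2  (common-f at J2 fixed by 3)
β4 stroke→J3  (J3 needs exactly one e-in)
β0 stroke→J1  (through GY1, causality inverts; strokes same side of GY1)
β5 stroke→I1  (J1: last free bond brings flow in)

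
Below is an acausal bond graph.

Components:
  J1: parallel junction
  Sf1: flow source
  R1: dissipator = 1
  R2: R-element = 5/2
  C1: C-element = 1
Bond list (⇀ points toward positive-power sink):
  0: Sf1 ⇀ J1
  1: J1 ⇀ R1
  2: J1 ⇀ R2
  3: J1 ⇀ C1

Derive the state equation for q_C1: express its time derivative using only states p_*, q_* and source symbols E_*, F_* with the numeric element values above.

#0 stroke at Sf1  (Sf1 (Sf) sets flow on bond)
#3 stroke at J1  (C1 outputs effort q/C1)
#1 stroke at R1  (J1: bond 3 brought effort, rest push out)
#2 stroke at R2  (0-jn J1 has e-setter on 3)

dq_C1/dt = F_Sf1 - 7*q_C1/5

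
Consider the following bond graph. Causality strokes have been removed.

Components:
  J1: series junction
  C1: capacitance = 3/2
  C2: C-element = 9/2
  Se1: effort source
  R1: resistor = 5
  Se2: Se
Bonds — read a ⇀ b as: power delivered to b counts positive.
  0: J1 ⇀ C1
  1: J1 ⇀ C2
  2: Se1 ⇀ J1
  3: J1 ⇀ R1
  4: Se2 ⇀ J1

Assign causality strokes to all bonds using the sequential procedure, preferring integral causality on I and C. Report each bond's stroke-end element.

#0 |J1
#1 |J1
#2 |J1
#3 |R1
#4 |J1

β2 stroke→J1  (Se1 fixes effort; stroke away)
β4 stroke→J1  (Se2: effort source, stroke at far end)
β0 stroke→J1  (prefer integral on C1)
β1 stroke→J1  (C2 outputs effort q/C2)
β3 stroke→R1  (J1 needs exactly one f-in)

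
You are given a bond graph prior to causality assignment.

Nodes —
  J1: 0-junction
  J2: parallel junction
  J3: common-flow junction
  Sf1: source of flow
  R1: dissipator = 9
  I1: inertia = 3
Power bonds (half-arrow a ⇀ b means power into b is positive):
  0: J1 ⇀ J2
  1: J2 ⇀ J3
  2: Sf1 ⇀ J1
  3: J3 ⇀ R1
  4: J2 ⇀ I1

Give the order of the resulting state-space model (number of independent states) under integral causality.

#2 →Sf1  (Sf1 fixes flow; stroke at Sf1)
#0 →J1  (closing 0-jn rule on J1)
#4 →I1  (I1 integral (f out))
#1 →J2  (only one effort-in slot at J2)
#3 →J3  (common-f at J3 fixed by 1)

1  (I1 all integral)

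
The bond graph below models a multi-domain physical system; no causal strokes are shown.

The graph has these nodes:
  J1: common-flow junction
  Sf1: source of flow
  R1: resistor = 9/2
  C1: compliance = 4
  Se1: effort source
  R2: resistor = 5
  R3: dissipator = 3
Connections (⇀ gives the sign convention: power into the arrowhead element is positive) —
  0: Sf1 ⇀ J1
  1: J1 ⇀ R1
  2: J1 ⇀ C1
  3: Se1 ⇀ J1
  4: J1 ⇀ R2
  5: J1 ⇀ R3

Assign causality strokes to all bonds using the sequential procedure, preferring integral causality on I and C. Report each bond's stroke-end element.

#0 stroke at Sf1
#1 stroke at J1
#2 stroke at J1
#3 stroke at J1
#4 stroke at J1
#5 stroke at J1

b0 stroke at Sf1  (source Sf1 imposes f)
b3 stroke at J1  (Se1: effort source, stroke at far end)
b1 stroke at J1  (common-f at J1 fixed by 0)
b2 stroke at J1  (1-jn J1 has f-setter on 0)
b4 stroke at J1  (common-f at J1 fixed by 0)
b5 stroke at J1  (J1: bond 0 brought flow, rest push out)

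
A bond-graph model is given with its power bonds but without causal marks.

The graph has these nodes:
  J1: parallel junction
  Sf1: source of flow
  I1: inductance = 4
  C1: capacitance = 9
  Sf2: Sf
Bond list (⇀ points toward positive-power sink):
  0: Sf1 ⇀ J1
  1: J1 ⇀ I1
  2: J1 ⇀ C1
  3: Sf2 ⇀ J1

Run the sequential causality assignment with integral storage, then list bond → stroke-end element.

#0 |Sf1  (Sf1 fixes flow; stroke at Sf1)
#3 |Sf2  (Sf2: flow source, stroke at near end)
#1 |I1  (prefer integral on I1)
#2 |J1  (J1: last free bond brings effort in)

β0 |Sf1
β1 |I1
β2 |J1
β3 |Sf2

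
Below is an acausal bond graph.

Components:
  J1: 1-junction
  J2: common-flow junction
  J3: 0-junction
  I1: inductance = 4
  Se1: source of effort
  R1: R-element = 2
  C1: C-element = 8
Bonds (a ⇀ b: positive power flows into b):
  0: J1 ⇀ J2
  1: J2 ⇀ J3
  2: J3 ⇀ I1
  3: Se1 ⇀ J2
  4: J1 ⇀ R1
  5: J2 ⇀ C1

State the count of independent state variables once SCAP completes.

2  (C1, I1 all integral)

bond 3 |J2  (Se1 fixes effort; stroke away)
bond 2 |I1  (prefer integral on I1)
bond 1 |J3  (J3: last free bond brings effort in)
bond 0 |J2  (J2: bond 1 brought flow, rest push out)
bond 5 |J2  (1-jn J2 has f-setter on 1)
bond 4 |J1  (J1: bond 0 brought flow, rest push out)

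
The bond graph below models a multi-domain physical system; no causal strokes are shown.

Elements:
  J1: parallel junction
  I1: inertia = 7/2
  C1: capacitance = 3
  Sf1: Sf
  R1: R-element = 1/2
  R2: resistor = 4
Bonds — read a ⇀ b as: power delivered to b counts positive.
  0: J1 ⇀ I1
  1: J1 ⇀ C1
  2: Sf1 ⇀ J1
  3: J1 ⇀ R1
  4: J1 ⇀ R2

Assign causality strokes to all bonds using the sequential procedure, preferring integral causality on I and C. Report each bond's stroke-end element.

b2 →Sf1  (Sf1: flow source, stroke at near end)
b0 →I1  (I1 integral (f out))
b1 →J1  (prefer integral on C1)
b3 →R1  (common-e at J1 fixed by 1)
b4 →R2  (0-jn J1 has e-setter on 1)

b0 |I1
b1 |J1
b2 |Sf1
b3 |R1
b4 |R2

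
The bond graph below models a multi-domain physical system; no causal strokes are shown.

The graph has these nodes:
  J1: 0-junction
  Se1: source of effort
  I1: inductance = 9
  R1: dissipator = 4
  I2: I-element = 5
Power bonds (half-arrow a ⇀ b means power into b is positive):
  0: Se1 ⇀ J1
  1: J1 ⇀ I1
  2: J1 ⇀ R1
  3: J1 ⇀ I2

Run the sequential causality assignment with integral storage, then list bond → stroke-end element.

bond 0 |J1
bond 1 |I1
bond 2 |R1
bond 3 |I2

β0 stroke at J1  (source Se1 imposes e)
β1 stroke at I1  (common-e at J1 fixed by 0)
β2 stroke at R1  (0-jn J1 has e-setter on 0)
β3 stroke at I2  (common-e at J1 fixed by 0)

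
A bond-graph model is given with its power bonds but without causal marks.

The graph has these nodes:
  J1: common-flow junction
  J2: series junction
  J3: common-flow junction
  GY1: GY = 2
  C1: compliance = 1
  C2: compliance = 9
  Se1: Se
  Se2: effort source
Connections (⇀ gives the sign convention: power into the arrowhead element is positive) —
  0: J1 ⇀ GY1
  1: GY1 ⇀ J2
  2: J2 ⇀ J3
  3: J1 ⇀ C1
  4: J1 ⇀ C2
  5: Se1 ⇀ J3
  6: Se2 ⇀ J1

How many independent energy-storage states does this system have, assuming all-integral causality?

bond 5 stroke→J3  (source Se1 imposes e)
bond 6 stroke→J1  (Se2: effort source, stroke at far end)
bond 2 stroke→J2  (closing 1-jn rule on J3)
bond 1 stroke→GY1  (only one flow-in slot at J2)
bond 0 stroke→GY1  (through GY1, causality inverts; strokes same side of GY1)
bond 3 stroke→J1  (J1 flow already set via bond 0)
bond 4 stroke→J1  (1-jn J1 has f-setter on 0)

2  (C1, C2 all integral)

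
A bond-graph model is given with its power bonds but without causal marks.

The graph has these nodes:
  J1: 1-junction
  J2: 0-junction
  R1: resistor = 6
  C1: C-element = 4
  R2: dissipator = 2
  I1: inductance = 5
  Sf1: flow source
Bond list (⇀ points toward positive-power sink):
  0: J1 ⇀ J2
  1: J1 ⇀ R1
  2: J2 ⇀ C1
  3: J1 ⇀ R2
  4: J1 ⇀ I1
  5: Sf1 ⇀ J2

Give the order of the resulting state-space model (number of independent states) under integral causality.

2  (C1, I1 all integral)

#5 stroke at Sf1  (source Sf1 imposes f)
#2 stroke at J2  (prefer integral on C1)
#0 stroke at J1  (J2: bond 2 brought effort, rest push out)
#4 stroke at I1  (I1: I, integral causality)
#1 stroke at J1  (J1: bond 4 brought flow, rest push out)
#3 stroke at J1  (J1 flow already set via bond 4)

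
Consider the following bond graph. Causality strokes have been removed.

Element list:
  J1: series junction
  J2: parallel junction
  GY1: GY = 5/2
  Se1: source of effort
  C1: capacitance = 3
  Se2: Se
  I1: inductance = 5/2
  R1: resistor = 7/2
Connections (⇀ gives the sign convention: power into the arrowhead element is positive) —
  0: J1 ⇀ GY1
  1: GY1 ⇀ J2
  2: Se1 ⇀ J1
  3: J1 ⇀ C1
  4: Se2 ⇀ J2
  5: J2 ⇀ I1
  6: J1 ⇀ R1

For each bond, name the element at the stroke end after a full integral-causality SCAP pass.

β0 |GY1
β1 |GY1
β2 |J1
β3 |J1
β4 |J2
β5 |I1
β6 |J1

b2 →J1  (Se1: effort source, stroke at far end)
b4 →J2  (Se2: effort source, stroke at far end)
b1 →GY1  (J2 effort already set via bond 4)
b5 →I1  (common-e at J2 fixed by 4)
b0 →GY1  (GY1 both-in/both-out from 1)
b3 →J1  (1-jn J1 has f-setter on 0)
b6 →J1  (J1: bond 0 brought flow, rest push out)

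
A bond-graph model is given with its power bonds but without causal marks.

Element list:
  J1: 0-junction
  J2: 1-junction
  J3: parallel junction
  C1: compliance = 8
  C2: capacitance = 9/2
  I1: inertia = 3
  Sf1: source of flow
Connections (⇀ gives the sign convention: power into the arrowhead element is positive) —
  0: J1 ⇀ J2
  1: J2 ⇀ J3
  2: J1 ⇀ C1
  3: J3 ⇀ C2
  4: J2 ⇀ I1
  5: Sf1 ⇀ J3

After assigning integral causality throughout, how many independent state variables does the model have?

b5 →Sf1  (Sf1: flow source, stroke at near end)
b2 →J1  (prefer integral on C1)
b0 →J2  (J1 effort already set via bond 2)
b3 →J3  (prefer integral on C2)
b1 →J2  (J3 effort already set via bond 3)
b4 →I1  (closing 1-jn rule on J2)

3  (C1, C2, I1 all integral)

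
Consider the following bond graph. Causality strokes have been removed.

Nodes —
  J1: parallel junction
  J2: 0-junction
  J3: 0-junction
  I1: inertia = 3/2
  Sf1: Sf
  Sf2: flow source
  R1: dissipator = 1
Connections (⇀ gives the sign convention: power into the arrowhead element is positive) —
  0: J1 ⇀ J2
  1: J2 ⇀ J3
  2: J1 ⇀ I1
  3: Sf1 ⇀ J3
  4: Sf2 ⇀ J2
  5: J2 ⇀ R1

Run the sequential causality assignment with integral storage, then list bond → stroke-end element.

bond 0 |J1
bond 1 |J3
bond 2 |I1
bond 3 |Sf1
bond 4 |Sf2
bond 5 |J2

β3 →Sf1  (Sf1 (Sf) sets flow on bond)
β4 →Sf2  (Sf2: flow source, stroke at near end)
β1 →J3  (closing 0-jn rule on J3)
β2 →I1  (prefer integral on I1)
β0 →J1  (J1 needs exactly one e-in)
β5 →J2  (only one effort-in slot at J2)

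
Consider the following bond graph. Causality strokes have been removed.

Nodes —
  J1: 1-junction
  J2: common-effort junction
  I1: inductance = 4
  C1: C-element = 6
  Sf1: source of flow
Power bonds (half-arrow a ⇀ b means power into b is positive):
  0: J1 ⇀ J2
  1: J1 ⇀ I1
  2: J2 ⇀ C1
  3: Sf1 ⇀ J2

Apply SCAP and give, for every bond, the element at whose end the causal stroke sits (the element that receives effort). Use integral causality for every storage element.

bond 3 →Sf1  (Sf1 fixes flow; stroke at Sf1)
bond 1 →I1  (I1 integral (f out))
bond 0 →J1  (J1 flow already set via bond 1)
bond 2 →J2  (closing 0-jn rule on J2)

β0 →J1
β1 →I1
β2 →J2
β3 →Sf1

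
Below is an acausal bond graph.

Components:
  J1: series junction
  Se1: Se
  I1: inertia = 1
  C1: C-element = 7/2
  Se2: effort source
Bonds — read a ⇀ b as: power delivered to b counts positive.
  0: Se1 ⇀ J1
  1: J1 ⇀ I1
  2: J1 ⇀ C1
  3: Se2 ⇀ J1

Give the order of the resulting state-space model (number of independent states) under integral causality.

2  (C1, I1 all integral)

β0 stroke at J1  (Se1 fixes effort; stroke away)
β3 stroke at J1  (Se2: effort source, stroke at far end)
β1 stroke at I1  (I1 integral (f out))
β2 stroke at J1  (1-jn J1 has f-setter on 1)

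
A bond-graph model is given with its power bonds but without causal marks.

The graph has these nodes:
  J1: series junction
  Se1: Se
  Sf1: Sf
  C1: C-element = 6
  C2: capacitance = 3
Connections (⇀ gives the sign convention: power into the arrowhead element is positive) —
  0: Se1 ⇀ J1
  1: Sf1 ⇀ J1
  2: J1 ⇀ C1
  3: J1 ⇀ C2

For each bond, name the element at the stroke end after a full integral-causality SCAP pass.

#0 stroke→J1
#1 stroke→Sf1
#2 stroke→J1
#3 stroke→J1

β0 stroke→J1  (Se1 (Se) sets effort on bond)
β1 stroke→Sf1  (source Sf1 imposes f)
β2 stroke→J1  (J1: bond 1 brought flow, rest push out)
β3 stroke→J1  (J1: bond 1 brought flow, rest push out)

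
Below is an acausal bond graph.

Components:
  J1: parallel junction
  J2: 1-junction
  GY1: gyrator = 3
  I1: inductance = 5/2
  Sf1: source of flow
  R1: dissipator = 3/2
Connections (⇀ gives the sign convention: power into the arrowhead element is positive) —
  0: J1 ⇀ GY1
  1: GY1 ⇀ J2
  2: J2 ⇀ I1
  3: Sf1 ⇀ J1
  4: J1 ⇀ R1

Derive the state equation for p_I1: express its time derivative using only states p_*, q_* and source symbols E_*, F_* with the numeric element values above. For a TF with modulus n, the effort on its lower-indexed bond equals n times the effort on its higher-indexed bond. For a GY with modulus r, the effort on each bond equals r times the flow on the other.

#3 stroke→Sf1  (Sf1 fixes flow; stroke at Sf1)
#2 stroke→I1  (I1 integral (f out))
#1 stroke→J2  (J2 flow already set via bond 2)
#0 stroke→J1  (GY1 both-in/both-out from 1)
#4 stroke→R1  (J1: bond 0 brought effort, rest push out)

dp_I1/dt = 3*F_Sf1 - 12*p_I1/5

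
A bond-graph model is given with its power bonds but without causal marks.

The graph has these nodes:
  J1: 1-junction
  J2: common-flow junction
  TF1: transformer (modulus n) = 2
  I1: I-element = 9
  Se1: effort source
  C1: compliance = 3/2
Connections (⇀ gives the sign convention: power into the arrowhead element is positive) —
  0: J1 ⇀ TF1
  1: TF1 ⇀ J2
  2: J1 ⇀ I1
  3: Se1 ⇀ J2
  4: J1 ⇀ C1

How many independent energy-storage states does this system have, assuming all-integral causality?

2  (C1, I1 all integral)

β3 stroke at J2  (Se1 (Se) sets effort on bond)
β1 stroke at TF1  (only one flow-in slot at J2)
β0 stroke at J1  (TF1 one-in-one-out from 1)
β2 stroke at I1  (prefer integral on I1)
β4 stroke at J1  (J1 flow already set via bond 2)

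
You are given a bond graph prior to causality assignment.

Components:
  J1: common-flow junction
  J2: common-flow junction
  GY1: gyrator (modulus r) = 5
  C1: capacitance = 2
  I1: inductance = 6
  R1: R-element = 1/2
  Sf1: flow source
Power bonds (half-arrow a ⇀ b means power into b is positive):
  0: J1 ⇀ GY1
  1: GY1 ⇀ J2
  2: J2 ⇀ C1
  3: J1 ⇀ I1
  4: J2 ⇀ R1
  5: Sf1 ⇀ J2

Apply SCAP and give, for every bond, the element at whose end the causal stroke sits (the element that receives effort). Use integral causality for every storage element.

β5 stroke→Sf1  (source Sf1 imposes f)
β1 stroke→J2  (common-f at J2 fixed by 5)
β2 stroke→J2  (1-jn J2 has f-setter on 5)
β4 stroke→J2  (J2 flow already set via bond 5)
β0 stroke→J1  (GY GY1: same side as bond 1)
β3 stroke→I1  (closing 1-jn rule on J1)

b0 stroke→J1
b1 stroke→J2
b2 stroke→J2
b3 stroke→I1
b4 stroke→J2
b5 stroke→Sf1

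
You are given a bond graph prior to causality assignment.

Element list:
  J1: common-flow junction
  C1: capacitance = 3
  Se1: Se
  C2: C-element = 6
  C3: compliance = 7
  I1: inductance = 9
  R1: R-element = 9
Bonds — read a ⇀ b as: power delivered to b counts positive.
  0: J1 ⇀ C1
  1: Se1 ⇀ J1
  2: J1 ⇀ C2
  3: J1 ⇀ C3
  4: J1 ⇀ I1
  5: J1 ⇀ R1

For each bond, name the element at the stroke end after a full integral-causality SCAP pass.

#0 stroke→J1
#1 stroke→J1
#2 stroke→J1
#3 stroke→J1
#4 stroke→I1
#5 stroke→J1

b1 |J1  (source Se1 imposes e)
b0 |J1  (C1 integral (e out))
b2 |J1  (prefer integral on C2)
b3 |J1  (C3 integral (e out))
b4 |I1  (I1: I, integral causality)
b5 |J1  (J1 flow already set via bond 4)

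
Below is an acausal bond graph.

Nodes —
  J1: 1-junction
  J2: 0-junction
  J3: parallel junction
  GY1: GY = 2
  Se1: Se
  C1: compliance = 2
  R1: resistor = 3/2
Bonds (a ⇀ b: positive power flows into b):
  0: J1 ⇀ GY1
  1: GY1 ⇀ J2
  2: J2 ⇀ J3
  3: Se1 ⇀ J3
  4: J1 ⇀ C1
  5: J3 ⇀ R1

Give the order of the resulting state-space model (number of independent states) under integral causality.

1  (C1 all integral)

bond 3 stroke at J3  (Se1 (Se) sets effort on bond)
bond 2 stroke at J2  (J3 effort already set via bond 3)
bond 5 stroke at R1  (common-e at J3 fixed by 3)
bond 1 stroke at GY1  (J2: bond 2 brought effort, rest push out)
bond 0 stroke at GY1  (GY GY1: same side as bond 1)
bond 4 stroke at J1  (common-f at J1 fixed by 0)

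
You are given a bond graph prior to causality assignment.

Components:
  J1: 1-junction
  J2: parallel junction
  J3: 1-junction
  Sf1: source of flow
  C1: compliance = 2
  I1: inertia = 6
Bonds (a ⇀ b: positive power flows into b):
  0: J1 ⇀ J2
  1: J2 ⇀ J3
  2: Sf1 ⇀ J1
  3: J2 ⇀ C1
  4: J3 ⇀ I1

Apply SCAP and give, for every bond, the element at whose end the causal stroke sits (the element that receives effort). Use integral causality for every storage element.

bond 0 →J1
bond 1 →J3
bond 2 →Sf1
bond 3 →J2
bond 4 →I1

#2 stroke at Sf1  (Sf1 (Sf) sets flow on bond)
#0 stroke at J1  (common-f at J1 fixed by 2)
#3 stroke at J2  (C1 outputs effort q/C1)
#1 stroke at J3  (0-jn J2 has e-setter on 3)
#4 stroke at I1  (only one flow-in slot at J3)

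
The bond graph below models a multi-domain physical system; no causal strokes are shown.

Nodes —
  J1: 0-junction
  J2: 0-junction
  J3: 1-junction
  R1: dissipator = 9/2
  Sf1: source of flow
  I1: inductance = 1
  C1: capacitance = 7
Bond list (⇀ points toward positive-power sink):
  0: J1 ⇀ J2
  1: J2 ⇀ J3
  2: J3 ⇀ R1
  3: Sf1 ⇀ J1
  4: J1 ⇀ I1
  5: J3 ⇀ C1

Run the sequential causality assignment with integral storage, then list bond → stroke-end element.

β3 →Sf1  (source Sf1 imposes f)
β4 →I1  (I1 outputs flow p/I1)
β0 →J1  (J1: last free bond brings effort in)
β1 →J2  (closing 0-jn rule on J2)
β2 →J3  (J3 flow already set via bond 1)
β5 →J3  (1-jn J3 has f-setter on 1)

#0 stroke→J1
#1 stroke→J2
#2 stroke→J3
#3 stroke→Sf1
#4 stroke→I1
#5 stroke→J3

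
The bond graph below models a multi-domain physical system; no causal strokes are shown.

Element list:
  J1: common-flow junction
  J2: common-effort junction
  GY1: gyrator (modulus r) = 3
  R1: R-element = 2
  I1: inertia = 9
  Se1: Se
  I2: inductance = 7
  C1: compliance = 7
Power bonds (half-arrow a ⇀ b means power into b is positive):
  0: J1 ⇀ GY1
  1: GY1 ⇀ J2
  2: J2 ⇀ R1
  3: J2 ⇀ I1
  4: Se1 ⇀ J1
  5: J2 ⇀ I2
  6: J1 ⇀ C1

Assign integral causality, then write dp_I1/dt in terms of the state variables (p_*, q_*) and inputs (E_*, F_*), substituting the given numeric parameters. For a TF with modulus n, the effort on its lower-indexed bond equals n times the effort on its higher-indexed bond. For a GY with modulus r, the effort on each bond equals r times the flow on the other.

dp_I1/dt = 2*E_Se1/3 - 2*p_I1/9 - 2*p_I2/7 - 2*q_C1/21

b4 |J1  (Se1 (Se) sets effort on bond)
b3 |I1  (I1 integral (f out))
b5 |I2  (I2 integral (f out))
b6 |J1  (C1: C, integral causality)
b0 |GY1  (closing 1-jn rule on J1)
b1 |GY1  (GY1: gyrator matches bond 0)
b2 |J2  (J2 needs exactly one e-in)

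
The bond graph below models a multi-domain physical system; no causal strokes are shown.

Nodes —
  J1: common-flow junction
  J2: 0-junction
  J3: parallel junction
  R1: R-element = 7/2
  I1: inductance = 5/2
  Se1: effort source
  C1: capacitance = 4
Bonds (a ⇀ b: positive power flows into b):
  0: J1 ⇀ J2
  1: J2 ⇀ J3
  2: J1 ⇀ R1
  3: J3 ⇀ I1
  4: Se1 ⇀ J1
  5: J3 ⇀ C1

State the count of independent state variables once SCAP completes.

β4 stroke at J1  (Se1: effort source, stroke at far end)
β3 stroke at I1  (I1 outputs flow p/I1)
β5 stroke at J3  (C1: C, integral causality)
β1 stroke at J2  (J3 effort already set via bond 5)
β0 stroke at J1  (J2: bond 1 brought effort, rest push out)
β2 stroke at R1  (closing 1-jn rule on J1)

2  (C1, I1 all integral)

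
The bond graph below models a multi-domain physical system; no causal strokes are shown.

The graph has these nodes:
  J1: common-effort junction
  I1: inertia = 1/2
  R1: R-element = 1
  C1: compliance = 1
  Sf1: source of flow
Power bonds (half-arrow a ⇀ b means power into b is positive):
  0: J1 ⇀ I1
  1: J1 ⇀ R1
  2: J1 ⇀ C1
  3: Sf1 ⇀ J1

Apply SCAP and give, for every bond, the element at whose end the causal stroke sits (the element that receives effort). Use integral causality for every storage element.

b3 stroke at Sf1  (Sf1: flow source, stroke at near end)
b0 stroke at I1  (I1 outputs flow p/I1)
b2 stroke at J1  (C1 outputs effort q/C1)
b1 stroke at R1  (common-e at J1 fixed by 2)

#0 |I1
#1 |R1
#2 |J1
#3 |Sf1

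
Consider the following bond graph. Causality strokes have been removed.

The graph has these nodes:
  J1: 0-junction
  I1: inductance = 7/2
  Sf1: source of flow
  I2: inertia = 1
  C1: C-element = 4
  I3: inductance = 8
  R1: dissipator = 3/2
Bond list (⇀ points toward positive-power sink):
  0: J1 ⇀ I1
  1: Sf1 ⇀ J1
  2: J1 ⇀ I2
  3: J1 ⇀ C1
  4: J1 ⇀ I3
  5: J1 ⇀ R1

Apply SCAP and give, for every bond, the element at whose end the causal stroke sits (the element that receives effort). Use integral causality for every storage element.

b1 →Sf1  (Sf1 fixes flow; stroke at Sf1)
b0 →I1  (I1 integral (f out))
b2 →I2  (I2: I, integral causality)
b3 →J1  (C1: C, integral causality)
b4 →I3  (J1: bond 3 brought effort, rest push out)
b5 →R1  (J1: bond 3 brought effort, rest push out)

β0 stroke at I1
β1 stroke at Sf1
β2 stroke at I2
β3 stroke at J1
β4 stroke at I3
β5 stroke at R1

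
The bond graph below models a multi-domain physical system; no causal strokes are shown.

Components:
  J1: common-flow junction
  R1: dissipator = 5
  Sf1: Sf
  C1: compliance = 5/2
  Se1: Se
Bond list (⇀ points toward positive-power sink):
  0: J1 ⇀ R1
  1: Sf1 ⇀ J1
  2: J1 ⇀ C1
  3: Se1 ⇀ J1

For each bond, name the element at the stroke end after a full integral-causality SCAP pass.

b1 stroke at Sf1  (Sf1 (Sf) sets flow on bond)
b3 stroke at J1  (Se1 fixes effort; stroke away)
b0 stroke at J1  (J1 flow already set via bond 1)
b2 stroke at J1  (J1: bond 1 brought flow, rest push out)

#0 stroke at J1
#1 stroke at Sf1
#2 stroke at J1
#3 stroke at J1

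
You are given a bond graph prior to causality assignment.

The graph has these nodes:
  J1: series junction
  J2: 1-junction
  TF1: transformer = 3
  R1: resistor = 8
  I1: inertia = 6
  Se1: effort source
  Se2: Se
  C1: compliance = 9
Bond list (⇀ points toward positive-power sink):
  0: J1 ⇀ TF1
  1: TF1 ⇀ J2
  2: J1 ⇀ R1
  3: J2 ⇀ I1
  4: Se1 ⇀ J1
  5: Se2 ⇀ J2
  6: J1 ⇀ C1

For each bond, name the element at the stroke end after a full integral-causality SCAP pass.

β0 →TF1
β1 →J2
β2 →J1
β3 →I1
β4 →J1
β5 →J2
β6 →J1

#4 |J1  (Se1 fixes effort; stroke away)
#5 |J2  (Se2: effort source, stroke at far end)
#3 |I1  (I1 outputs flow p/I1)
#1 |J2  (1-jn J2 has f-setter on 3)
#0 |TF1  (TF1 one-in-one-out from 1)
#2 |J1  (common-f at J1 fixed by 0)
#6 |J1  (J1 flow already set via bond 0)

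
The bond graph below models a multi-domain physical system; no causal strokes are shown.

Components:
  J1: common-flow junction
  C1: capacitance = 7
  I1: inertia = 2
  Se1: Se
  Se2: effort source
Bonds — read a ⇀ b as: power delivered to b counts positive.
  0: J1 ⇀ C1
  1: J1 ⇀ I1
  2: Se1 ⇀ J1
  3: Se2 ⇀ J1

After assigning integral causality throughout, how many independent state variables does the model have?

b2 |J1  (Se1: effort source, stroke at far end)
b3 |J1  (Se2: effort source, stroke at far end)
b0 |J1  (C1 integral (e out))
b1 |I1  (J1 needs exactly one f-in)

2  (C1, I1 all integral)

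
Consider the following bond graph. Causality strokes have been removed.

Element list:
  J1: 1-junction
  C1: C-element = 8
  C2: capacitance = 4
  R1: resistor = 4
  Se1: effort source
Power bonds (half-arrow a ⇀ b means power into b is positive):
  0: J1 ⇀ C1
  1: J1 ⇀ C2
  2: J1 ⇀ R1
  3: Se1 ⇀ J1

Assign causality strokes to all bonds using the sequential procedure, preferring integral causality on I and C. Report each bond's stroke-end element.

b0 stroke at J1
b1 stroke at J1
b2 stroke at R1
b3 stroke at J1

bond 3 →J1  (Se1 (Se) sets effort on bond)
bond 0 →J1  (C1: C, integral causality)
bond 1 →J1  (C2 integral (e out))
bond 2 →R1  (closing 1-jn rule on J1)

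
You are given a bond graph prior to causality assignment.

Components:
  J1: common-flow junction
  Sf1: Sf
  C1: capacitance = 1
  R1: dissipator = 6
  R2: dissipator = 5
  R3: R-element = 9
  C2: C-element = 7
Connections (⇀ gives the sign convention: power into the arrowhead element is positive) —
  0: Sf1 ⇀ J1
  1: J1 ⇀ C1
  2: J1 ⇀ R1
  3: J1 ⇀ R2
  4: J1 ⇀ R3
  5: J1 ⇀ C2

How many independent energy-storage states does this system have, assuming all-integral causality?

b0 →Sf1  (Sf1 (Sf) sets flow on bond)
b1 →J1  (J1 flow already set via bond 0)
b2 →J1  (J1: bond 0 brought flow, rest push out)
b3 →J1  (J1: bond 0 brought flow, rest push out)
b4 →J1  (common-f at J1 fixed by 0)
b5 →J1  (J1 flow already set via bond 0)

2  (C1, C2 all integral)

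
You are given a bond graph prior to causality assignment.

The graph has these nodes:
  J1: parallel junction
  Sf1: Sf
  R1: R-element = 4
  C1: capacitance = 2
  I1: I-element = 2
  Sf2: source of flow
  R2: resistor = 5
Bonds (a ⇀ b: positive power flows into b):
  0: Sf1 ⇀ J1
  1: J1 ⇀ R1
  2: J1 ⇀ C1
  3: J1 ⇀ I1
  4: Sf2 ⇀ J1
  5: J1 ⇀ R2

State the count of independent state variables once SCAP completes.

2  (C1, I1 all integral)

β0 stroke at Sf1  (source Sf1 imposes f)
β4 stroke at Sf2  (source Sf2 imposes f)
β2 stroke at J1  (C1: C, integral causality)
β1 stroke at R1  (J1 effort already set via bond 2)
β3 stroke at I1  (J1 effort already set via bond 2)
β5 stroke at R2  (J1 effort already set via bond 2)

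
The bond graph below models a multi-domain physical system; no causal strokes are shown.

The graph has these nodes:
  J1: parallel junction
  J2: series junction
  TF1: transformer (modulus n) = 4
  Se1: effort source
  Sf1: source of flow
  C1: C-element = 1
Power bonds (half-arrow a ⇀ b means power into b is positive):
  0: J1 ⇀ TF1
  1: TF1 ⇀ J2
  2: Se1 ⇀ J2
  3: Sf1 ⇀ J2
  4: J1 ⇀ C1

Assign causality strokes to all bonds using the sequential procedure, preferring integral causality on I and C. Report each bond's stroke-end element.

#2 stroke at J2  (Se1 fixes effort; stroke away)
#3 stroke at Sf1  (source Sf1 imposes f)
#1 stroke at J2  (J2: bond 3 brought flow, rest push out)
#0 stroke at TF1  (TF TF1: opposite of bond 1)
#4 stroke at J1  (J1: last free bond brings effort in)

β0 →TF1
β1 →J2
β2 →J2
β3 →Sf1
β4 →J1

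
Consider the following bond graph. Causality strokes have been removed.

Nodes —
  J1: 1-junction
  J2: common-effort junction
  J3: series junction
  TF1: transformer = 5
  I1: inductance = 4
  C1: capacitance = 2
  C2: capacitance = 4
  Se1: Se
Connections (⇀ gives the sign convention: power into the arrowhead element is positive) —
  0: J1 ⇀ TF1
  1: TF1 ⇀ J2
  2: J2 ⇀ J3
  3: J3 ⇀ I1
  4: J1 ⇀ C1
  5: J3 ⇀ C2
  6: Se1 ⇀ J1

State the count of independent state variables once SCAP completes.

#6 |J1  (Se1: effort source, stroke at far end)
#3 |I1  (I1 outputs flow p/I1)
#2 |J3  (1-jn J3 has f-setter on 3)
#5 |J3  (J3: bond 3 brought flow, rest push out)
#1 |J2  (only one effort-in slot at J2)
#0 |TF1  (TF1: transformer flips bond 1)
#4 |J1  (J1 flow already set via bond 0)

3  (C1, C2, I1 all integral)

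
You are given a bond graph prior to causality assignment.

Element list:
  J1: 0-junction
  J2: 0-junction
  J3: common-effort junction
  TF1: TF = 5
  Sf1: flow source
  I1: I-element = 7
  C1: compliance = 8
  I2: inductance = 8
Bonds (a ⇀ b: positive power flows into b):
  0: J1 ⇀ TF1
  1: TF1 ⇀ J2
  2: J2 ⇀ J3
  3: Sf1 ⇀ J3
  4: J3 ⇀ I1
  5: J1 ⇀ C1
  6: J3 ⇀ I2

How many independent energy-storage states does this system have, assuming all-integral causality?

b3 stroke at Sf1  (Sf1: flow source, stroke at near end)
b4 stroke at I1  (I1: I, integral causality)
b5 stroke at J1  (C1 integral (e out))
b0 stroke at TF1  (0-jn J1 has e-setter on 5)
b1 stroke at J2  (through TF1, causality passes straight; one stroke at TF1)
b2 stroke at J3  (common-e at J2 fixed by 1)
b6 stroke at I2  (0-jn J3 has e-setter on 2)

3  (C1, I1, I2 all integral)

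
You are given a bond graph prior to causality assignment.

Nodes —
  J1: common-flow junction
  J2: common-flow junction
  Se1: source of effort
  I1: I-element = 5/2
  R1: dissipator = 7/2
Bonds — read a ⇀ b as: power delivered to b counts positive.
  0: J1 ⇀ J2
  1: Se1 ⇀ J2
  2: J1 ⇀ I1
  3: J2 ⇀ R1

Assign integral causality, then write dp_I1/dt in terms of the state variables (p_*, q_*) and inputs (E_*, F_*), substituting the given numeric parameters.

#1 stroke→J2  (Se1 fixes effort; stroke away)
#2 stroke→I1  (I1: I, integral causality)
#0 stroke→J1  (1-jn J1 has f-setter on 2)
#3 stroke→J2  (J2 flow already set via bond 0)

dp_I1/dt = E_Se1 - 7*p_I1/5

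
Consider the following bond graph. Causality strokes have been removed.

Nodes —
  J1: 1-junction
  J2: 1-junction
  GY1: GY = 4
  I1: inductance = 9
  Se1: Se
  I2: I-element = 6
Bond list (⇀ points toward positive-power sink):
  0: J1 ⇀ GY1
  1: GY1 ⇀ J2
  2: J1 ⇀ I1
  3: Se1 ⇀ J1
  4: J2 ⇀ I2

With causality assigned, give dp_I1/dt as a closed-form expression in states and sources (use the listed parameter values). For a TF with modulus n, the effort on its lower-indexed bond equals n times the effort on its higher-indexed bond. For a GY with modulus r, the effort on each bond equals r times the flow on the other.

dp_I1/dt = E_Se1 - 2*p_I2/3

#3 stroke at J1  (Se1 (Se) sets effort on bond)
#2 stroke at I1  (prefer integral on I1)
#0 stroke at J1  (J1: bond 2 brought flow, rest push out)
#1 stroke at J2  (GY1: gyrator matches bond 0)
#4 stroke at I2  (only one flow-in slot at J2)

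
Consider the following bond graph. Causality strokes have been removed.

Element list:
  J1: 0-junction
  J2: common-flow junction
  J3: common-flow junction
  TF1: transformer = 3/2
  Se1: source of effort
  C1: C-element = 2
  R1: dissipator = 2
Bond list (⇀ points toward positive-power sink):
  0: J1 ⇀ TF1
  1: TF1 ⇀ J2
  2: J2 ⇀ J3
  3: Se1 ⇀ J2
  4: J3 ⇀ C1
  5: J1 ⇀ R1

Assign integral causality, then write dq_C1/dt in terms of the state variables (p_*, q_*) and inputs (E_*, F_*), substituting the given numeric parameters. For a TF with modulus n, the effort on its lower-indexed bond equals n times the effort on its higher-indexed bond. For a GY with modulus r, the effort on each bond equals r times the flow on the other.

β3 →J2  (Se1: effort source, stroke at far end)
β4 →J3  (prefer integral on C1)
β2 →J2  (closing 1-jn rule on J3)
β1 →TF1  (closing 1-jn rule on J2)
β0 →J1  (TF1: transformer flips bond 1)
β5 →R1  (J1 effort already set via bond 0)

dq_C1/dt = 9*E_Se1/8 - 9*q_C1/16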